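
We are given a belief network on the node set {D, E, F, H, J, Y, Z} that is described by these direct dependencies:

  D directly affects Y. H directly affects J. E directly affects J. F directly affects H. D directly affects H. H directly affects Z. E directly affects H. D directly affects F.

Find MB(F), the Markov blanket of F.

Pa(F) = {D}.
Children of F: H.
Co-parents of F (other parents of its children):
  H: D, E
So the Markov blanket of F is {D, E, H}.

{D, E, H}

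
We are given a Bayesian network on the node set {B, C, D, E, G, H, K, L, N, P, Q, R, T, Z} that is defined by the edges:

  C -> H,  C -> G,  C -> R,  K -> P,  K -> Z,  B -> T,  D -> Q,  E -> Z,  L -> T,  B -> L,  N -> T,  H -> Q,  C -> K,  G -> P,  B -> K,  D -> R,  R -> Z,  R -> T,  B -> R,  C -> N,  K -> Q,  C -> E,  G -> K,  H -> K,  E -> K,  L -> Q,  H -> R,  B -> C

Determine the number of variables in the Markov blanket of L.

8

A node's Markov blanket = Pa ∪ Ch ∪ (parents of Ch other than the node itself).
Parents of L: B.
Children of L: Q, T.
Other parents of L's children:
  Q: D, H, K
  T: B, N, R
MB(L) = {B, D, H, K, N, Q, R, T}, which has 8 nodes.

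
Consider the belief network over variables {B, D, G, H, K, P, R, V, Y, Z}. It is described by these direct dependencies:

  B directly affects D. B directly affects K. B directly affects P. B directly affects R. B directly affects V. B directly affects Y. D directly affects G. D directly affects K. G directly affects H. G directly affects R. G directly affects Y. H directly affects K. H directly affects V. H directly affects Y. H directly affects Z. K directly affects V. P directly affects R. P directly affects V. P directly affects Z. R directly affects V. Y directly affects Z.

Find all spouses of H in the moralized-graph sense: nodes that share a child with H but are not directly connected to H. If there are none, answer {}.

Children of H: K, V, Y, Z.
  K also has parents B, D.
  V's other parents are B, K, P, R.
  parents(Y) \ {H} = {B, G}.
  Z's other parents are P, Y.
Excluding nodes already adjacent to H (G, K, V, Y, Z), the co-parent-only contribution is {B, D, P, R}.

{B, D, P, R}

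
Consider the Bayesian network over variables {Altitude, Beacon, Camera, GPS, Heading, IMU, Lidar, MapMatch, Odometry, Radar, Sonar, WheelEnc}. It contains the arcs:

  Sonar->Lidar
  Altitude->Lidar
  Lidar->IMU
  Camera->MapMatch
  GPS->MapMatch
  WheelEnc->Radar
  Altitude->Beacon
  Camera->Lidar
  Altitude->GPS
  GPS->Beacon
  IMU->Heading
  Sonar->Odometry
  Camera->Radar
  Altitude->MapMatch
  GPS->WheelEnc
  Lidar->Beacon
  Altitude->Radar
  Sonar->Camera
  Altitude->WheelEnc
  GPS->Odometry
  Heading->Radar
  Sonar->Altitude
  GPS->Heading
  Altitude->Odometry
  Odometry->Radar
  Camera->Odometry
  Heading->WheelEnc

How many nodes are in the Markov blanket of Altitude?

Altitude has children Beacon, GPS, Lidar, MapMatch, Odometry, Radar, WheelEnc.
Parents of Altitude: Sonar.
Co-parents of Altitude (other parents of its children):
  Lidar: Camera, Sonar
  GPS: —
  Beacon: GPS, Lidar
  WheelEnc: GPS, Heading
  Odometry: Camera, GPS, Sonar
  Radar: Camera, Heading, Odometry, WheelEnc
  MapMatch: Camera, GPS
MB(Altitude) = {Beacon, Camera, GPS, Heading, Lidar, MapMatch, Odometry, Radar, Sonar, WheelEnc}, which has 10 nodes.

10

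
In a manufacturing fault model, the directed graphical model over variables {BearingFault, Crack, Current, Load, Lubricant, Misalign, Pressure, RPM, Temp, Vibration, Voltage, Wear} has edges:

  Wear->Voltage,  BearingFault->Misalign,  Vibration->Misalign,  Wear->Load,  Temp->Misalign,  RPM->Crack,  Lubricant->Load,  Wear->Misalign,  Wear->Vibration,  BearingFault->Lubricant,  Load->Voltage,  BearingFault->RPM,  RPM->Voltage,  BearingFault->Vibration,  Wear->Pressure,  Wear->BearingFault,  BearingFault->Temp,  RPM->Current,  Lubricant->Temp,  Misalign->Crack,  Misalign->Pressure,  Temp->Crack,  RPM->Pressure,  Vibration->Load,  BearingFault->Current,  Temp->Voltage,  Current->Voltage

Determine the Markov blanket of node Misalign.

Misalign's parents: BearingFault, Temp, Vibration, Wear.
Misalign has children Crack, Pressure.
Co-parents of Misalign (other parents of its children):
  parents(Pressure) \ {Misalign} = {RPM, Wear}.
  Crack's other parents are RPM, Temp.
So the Markov blanket of Misalign is {BearingFault, Crack, Pressure, RPM, Temp, Vibration, Wear}.

{BearingFault, Crack, Pressure, RPM, Temp, Vibration, Wear}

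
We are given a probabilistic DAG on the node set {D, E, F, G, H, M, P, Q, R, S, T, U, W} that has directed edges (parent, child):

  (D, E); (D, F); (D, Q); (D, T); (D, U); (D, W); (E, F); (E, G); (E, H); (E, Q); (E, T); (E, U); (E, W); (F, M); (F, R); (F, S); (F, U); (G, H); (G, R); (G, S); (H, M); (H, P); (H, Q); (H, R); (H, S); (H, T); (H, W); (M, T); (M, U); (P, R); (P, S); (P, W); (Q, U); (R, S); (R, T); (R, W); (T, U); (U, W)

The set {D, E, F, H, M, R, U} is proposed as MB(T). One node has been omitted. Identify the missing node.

Q

Ch(T) = {U}.
T has parents D, E, H, M, R.
Other parents of T's children:
  U: D, E, F, M, Q
MB(T) = {D, E, F, H, M, Q, R, U}.
Comparing with the claimed set, Q is missing.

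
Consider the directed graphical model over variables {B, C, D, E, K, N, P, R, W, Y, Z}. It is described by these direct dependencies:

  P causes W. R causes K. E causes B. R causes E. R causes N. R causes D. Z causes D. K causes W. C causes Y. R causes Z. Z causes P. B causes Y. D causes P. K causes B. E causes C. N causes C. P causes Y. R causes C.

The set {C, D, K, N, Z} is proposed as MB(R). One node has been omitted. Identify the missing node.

By definition, MB(R) is built from R's parents, R's children, and the co-parents of R.
Pa(R) = {}.
R has children C, D, E, K, N, Z.
Other parents of R's children:
  Z: no additional parents.
  E: no additional parents.
  N: no additional parents.
  K has no other parent.
  D also has parent Z.
  C's other parents are E, N.
MB(R) = {C, D, E, K, N, Z}.
Comparing with the claimed set, E is missing.

E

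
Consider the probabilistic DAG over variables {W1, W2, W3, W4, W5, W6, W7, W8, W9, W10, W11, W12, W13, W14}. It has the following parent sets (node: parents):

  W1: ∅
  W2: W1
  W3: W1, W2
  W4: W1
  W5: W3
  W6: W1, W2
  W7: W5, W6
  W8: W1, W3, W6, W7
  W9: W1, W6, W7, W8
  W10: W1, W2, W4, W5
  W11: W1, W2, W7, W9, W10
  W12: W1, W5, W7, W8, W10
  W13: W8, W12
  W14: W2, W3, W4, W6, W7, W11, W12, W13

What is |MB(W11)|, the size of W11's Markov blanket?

A node's Markov blanket = Pa ∪ Ch ∪ (parents of Ch other than the node itself).
Ch(W11) = {W14}.
W11's parents: W1, W2, W7, W9, W10.
Other parents of W11's children:
  parents(W14) \ {W11} = {W2, W3, W4, W6, W7, W12, W13}.
MB(W11) = {W1, W2, W3, W4, W6, W7, W9, W10, W12, W13, W14}, which has 11 nodes.

11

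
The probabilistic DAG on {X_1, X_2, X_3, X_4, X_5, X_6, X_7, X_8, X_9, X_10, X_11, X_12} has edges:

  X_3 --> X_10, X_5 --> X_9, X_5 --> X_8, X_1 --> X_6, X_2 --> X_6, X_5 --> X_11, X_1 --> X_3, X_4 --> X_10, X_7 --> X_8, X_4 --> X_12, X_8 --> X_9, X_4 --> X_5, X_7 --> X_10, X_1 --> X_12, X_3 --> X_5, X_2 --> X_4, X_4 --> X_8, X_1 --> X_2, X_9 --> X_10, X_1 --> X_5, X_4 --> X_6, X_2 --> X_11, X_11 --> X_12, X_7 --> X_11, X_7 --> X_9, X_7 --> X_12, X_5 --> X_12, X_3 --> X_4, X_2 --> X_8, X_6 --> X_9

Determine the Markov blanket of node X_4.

A node's Markov blanket = Pa ∪ Ch ∪ (parents of Ch other than the node itself).
X_4's children: X_5, X_6, X_8, X_10, X_12.
Parents of X_4: X_2, X_3.
Co-parents of X_4 (other parents of its children):
  X_5's other parents are X_1, X_3.
  X_6's other parents are X_1, X_2.
  parents(X_8) \ {X_4} = {X_2, X_5, X_7}.
  X_10's other parents are X_3, X_7, X_9.
  X_12 also has parents X_1, X_5, X_7, X_11.
MB(X_4) = {X_1, X_2, X_3, X_5, X_6, X_7, X_8, X_9, X_10, X_11, X_12}.

{X_1, X_2, X_3, X_5, X_6, X_7, X_8, X_9, X_10, X_11, X_12}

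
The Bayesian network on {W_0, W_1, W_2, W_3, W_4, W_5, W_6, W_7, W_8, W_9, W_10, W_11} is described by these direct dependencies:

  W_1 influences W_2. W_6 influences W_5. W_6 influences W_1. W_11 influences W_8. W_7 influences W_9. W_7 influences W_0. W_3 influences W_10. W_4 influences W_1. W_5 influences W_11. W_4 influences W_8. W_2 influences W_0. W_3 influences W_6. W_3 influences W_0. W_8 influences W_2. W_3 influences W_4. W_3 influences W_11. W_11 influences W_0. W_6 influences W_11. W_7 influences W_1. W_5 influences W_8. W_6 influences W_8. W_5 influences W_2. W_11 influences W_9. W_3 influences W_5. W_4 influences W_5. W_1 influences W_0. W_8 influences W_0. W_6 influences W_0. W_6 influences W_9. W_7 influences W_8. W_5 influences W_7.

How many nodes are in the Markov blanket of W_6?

10

Parents of W_6: W_3.
W_6 has children W_0, W_1, W_5, W_8, W_9, W_11.
Co-parents of W_6 (other parents of its children):
  W_5's other parents are W_3, W_4.
  W_11 also has parents W_3, W_5.
  W_9's other parents are W_7, W_11.
  parents(W_8) \ {W_6} = {W_4, W_5, W_7, W_11}.
  W_1 also has parents W_4, W_7.
  parents(W_0) \ {W_6} = {W_1, W_2, W_3, W_7, W_8, W_11}.
MB(W_6) = {W_0, W_1, W_2, W_3, W_4, W_5, W_7, W_8, W_9, W_11}, which has 10 nodes.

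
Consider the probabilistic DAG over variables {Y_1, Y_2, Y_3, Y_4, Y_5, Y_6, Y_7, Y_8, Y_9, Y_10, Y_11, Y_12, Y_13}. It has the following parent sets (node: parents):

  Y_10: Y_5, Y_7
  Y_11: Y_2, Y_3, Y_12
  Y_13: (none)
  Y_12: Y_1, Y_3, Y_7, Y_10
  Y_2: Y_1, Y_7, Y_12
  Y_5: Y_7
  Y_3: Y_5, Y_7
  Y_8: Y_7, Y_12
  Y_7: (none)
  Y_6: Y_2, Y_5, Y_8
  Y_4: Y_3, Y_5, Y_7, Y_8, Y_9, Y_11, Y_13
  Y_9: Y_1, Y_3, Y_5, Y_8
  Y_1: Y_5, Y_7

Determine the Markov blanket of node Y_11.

The Markov blanket of a node is its parents, its children, and the other parents of its children.
Y_11 has parents Y_2, Y_3, Y_12.
Y_11 has child Y_4.
Other parents of Y_11's children:
  Y_4: Y_3, Y_5, Y_7, Y_8, Y_9, Y_13
So the Markov blanket of Y_11 is {Y_2, Y_3, Y_4, Y_5, Y_7, Y_8, Y_9, Y_12, Y_13}.

{Y_2, Y_3, Y_4, Y_5, Y_7, Y_8, Y_9, Y_12, Y_13}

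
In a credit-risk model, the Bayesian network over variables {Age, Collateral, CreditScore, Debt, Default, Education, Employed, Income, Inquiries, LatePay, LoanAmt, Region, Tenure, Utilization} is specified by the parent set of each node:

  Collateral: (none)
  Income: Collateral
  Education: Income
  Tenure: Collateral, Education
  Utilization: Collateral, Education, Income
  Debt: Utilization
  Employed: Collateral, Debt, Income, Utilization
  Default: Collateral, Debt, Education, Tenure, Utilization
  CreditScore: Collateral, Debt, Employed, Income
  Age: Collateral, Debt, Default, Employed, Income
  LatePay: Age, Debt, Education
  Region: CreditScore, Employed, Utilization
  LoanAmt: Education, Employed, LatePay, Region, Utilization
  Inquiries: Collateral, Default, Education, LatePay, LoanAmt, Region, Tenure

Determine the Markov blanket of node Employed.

{Age, Collateral, CreditScore, Debt, Default, Education, Income, LatePay, LoanAmt, Region, Utilization}

Parents of Employed: Collateral, Debt, Income, Utilization.
Children of Employed: Age, CreditScore, LoanAmt, Region.
Co-parents of Employed (other parents of its children):
  CreditScore: Collateral, Debt, Income
  Age: Collateral, Debt, Default, Income
  Region: CreditScore, Utilization
  LoanAmt: Education, LatePay, Region, Utilization
So the Markov blanket of Employed is {Age, Collateral, CreditScore, Debt, Default, Education, Income, LatePay, LoanAmt, Region, Utilization}.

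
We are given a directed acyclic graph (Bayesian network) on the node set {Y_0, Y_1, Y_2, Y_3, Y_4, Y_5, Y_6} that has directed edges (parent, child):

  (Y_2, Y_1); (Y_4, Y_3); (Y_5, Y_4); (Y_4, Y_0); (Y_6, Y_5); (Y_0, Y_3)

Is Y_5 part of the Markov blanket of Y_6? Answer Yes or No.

Yes

Y_5 is a child of Y_6.
So Y_5 ∈ MB(Y_6).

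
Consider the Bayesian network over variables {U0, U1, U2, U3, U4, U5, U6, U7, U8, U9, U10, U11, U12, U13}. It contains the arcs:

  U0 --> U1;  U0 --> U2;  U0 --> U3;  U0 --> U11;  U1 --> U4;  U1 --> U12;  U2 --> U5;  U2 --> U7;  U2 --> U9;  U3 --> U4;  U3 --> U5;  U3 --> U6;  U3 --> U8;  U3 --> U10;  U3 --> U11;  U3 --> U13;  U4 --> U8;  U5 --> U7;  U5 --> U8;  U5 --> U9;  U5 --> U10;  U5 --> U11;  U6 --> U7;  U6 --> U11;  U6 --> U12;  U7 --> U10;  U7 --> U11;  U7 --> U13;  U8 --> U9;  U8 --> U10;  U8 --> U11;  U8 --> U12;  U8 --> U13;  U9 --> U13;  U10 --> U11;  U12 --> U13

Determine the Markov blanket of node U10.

Parents of U10: U3, U5, U7, U8.
Children of U10: U11.
Parents of each child, excluding U10:
  parents(U11) \ {U10} = {U0, U3, U5, U6, U7, U8}.
So the Markov blanket of U10 is {U0, U3, U5, U6, U7, U8, U11}.

{U0, U3, U5, U6, U7, U8, U11}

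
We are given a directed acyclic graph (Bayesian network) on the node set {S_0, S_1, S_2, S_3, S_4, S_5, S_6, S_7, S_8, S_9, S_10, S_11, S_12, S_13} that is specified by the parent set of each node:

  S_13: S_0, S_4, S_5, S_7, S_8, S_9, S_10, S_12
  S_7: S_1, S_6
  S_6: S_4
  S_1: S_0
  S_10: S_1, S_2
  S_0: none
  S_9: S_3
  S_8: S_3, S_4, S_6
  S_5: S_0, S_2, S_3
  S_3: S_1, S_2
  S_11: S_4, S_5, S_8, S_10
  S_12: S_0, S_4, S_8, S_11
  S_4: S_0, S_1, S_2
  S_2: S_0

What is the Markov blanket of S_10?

Parents of S_10: S_1, S_2.
S_10 has children S_11, S_13.
For each child, the remaining parents (spouses of S_10):
  S_11: S_4, S_5, S_8
  S_13: S_0, S_4, S_5, S_7, S_8, S_9, S_12
Taking the union gives {S_0, S_1, S_2, S_4, S_5, S_7, S_8, S_9, S_11, S_12, S_13}.

{S_0, S_1, S_2, S_4, S_5, S_7, S_8, S_9, S_11, S_12, S_13}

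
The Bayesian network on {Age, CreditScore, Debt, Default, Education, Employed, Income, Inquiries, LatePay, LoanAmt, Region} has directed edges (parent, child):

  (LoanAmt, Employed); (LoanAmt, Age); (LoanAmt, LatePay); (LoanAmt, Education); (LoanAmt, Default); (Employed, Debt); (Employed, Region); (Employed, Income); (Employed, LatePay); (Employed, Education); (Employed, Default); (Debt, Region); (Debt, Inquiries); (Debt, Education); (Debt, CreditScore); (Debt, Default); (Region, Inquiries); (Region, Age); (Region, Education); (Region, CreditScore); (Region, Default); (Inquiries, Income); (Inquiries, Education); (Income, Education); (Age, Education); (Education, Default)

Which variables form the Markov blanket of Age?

Recall MB(v) = parents ∪ children ∪ spouses, where spouses are the other parents of v's children.
Ch(Age) = {Education}.
Age has parents LoanAmt, Region.
Co-parents of Age (other parents of its children):
  Education also has parents Debt, Employed, Income, Inquiries, LoanAmt, Region.
Union: {LoanAmt, Region} ∪ {Education} ∪ {Debt, Employed, Income, Inquiries, LoanAmt, Region} = {Debt, Education, Employed, Income, Inquiries, LoanAmt, Region}.

{Debt, Education, Employed, Income, Inquiries, LoanAmt, Region}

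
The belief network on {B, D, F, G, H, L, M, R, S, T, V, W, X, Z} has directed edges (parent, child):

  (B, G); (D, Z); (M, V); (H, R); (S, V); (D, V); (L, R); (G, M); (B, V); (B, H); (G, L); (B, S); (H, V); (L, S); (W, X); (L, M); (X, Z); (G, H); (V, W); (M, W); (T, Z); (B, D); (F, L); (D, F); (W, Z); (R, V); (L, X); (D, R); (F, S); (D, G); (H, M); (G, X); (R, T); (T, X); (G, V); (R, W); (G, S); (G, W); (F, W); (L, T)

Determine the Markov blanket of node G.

The Markov blanket of a node is its parents, its children, and the other parents of its children.
G's children: H, L, M, S, V, W, X.
Parents of G: B, D.
For each child, the remaining parents (spouses of G):
  H: B
  L: F
  M: H, L
  S: B, F, L
  V: B, D, H, M, R, S
  W: F, M, R, V
  X: L, T, W
So the Markov blanket of G is {B, D, F, H, L, M, R, S, T, V, W, X}.

{B, D, F, H, L, M, R, S, T, V, W, X}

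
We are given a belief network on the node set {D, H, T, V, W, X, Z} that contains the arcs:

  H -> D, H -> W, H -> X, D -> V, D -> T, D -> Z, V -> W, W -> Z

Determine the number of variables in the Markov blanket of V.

A node's Markov blanket = Pa ∪ Ch ∪ (parents of Ch other than the node itself).
Pa(V) = {D}.
Ch(V) = {W}.
Parents of each child, excluding V:
  W also has parent H.
MB(V) = {D, H, W}, which has 3 nodes.

3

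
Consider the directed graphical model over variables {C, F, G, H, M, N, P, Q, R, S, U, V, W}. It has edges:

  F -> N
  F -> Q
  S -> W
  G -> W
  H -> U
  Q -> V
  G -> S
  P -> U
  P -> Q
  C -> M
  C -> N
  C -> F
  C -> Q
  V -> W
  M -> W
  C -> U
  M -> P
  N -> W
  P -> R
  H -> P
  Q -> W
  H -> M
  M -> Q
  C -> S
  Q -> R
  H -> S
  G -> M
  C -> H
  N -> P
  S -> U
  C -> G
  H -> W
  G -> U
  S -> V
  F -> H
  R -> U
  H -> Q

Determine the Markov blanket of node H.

{C, F, G, M, N, P, Q, R, S, U, V, W}

Recall MB(v) = parents ∪ children ∪ spouses, where spouses are the other parents of v's children.
Pa(H) = {C, F}.
Children of H: M, P, Q, S, U, W.
Other parents of H's children:
  parents(M) \ {H} = {C, G}.
  P's other parents are M, N.
  Q also has parents C, F, M, P.
  S's other parents are C, G.
  parents(U) \ {H} = {C, G, P, R, S}.
  W's other parents are G, M, N, Q, S, V.
Union: {C, F} ∪ {M, P, Q, S, U, W} ∪ {C, F, G, M, N, P, Q, R, S, V} = {C, F, G, M, N, P, Q, R, S, U, V, W}.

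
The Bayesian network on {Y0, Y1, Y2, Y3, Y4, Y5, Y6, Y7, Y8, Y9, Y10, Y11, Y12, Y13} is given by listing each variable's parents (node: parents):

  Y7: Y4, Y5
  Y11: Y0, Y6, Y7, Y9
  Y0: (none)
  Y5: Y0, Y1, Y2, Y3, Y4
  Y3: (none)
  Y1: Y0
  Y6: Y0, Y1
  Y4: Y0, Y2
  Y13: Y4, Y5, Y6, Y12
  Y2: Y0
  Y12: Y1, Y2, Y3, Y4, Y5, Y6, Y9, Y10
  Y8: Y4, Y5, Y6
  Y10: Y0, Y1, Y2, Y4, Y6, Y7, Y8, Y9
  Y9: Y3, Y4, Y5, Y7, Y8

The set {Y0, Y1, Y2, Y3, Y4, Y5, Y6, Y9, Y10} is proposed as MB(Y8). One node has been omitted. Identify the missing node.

Recall MB(v) = parents ∪ children ∪ spouses, where spouses are the other parents of v's children.
Y8 has children Y9, Y10.
Parents of Y8: Y4, Y5, Y6.
For each child, the remaining parents (spouses of Y8):
  Y9 also has parents Y3, Y4, Y5, Y7.
  Y10 also has parents Y0, Y1, Y2, Y4, Y6, Y7, Y9.
MB(Y8) = {Y0, Y1, Y2, Y3, Y4, Y5, Y6, Y7, Y9, Y10}.
Comparing with the claimed set, Y7 is missing.

Y7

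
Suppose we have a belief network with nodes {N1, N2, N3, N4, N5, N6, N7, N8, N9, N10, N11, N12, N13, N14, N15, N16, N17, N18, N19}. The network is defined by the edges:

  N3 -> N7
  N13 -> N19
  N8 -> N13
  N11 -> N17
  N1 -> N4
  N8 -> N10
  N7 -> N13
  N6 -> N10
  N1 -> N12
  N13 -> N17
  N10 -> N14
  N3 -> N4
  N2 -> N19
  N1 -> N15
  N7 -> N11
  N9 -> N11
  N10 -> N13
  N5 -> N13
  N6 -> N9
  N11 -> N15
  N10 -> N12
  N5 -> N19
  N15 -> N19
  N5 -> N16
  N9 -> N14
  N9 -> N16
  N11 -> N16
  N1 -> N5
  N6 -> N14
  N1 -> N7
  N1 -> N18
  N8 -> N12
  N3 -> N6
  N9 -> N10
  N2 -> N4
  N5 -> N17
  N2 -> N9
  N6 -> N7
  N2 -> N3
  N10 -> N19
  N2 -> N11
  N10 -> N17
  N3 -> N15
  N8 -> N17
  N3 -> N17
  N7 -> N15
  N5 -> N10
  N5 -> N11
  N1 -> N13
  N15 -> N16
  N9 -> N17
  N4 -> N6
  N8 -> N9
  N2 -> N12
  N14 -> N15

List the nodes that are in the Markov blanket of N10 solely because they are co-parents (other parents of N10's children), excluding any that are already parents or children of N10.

Children of N10: N12, N13, N14, N17, N19.
  parents(N12) \ {N10} = {N1, N2, N8}.
  parents(N13) \ {N10} = {N1, N5, N7, N8}.
  N14's other parents are N6, N9.
  parents(N17) \ {N10} = {N3, N5, N8, N9, N11, N13}.
  N19 also has parents N2, N5, N13, N15.
Excluding nodes already adjacent to N10 (N5, N6, N8, N9, N12, N13, N14, N17, N19), the co-parent-only contribution is {N1, N2, N3, N7, N11, N15}.

{N1, N2, N3, N7, N11, N15}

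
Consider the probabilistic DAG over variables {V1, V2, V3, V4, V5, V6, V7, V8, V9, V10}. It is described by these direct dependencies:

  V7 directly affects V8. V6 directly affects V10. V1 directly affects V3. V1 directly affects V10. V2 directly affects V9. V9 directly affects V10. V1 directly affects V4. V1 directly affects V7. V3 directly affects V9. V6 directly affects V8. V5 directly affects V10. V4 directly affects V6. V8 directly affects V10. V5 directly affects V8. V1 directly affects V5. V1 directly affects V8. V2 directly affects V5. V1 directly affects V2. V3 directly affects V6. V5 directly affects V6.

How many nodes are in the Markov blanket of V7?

Recall MB(v) = parents ∪ children ∪ spouses, where spouses are the other parents of v's children.
Children of V7: V8.
V7's parents: V1.
Co-parents of V7 (other parents of its children):
  V8 also has parents V1, V5, V6.
MB(V7) = {V1, V5, V6, V8}, which has 4 nodes.

4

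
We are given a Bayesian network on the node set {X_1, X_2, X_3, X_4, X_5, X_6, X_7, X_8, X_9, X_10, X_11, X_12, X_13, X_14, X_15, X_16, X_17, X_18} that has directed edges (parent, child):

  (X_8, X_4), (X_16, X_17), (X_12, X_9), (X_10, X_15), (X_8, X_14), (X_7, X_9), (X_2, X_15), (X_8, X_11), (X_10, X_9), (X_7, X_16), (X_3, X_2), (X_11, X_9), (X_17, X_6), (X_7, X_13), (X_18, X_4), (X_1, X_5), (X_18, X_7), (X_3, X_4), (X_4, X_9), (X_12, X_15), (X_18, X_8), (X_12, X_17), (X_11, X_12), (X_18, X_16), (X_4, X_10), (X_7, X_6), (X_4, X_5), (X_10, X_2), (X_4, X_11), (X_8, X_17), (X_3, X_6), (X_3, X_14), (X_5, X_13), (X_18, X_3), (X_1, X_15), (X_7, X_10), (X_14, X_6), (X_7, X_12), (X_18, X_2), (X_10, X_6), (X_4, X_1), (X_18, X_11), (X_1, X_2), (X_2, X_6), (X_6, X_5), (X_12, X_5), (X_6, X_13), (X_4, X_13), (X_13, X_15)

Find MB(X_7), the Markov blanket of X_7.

The Markov blanket of a node is its parents, its children, and the other parents of its children.
X_7's children: X_6, X_9, X_10, X_12, X_13, X_16.
Pa(X_7) = {X_18}.
Parents of each child, excluding X_7:
  X_16 also has parent X_18.
  parents(X_12) \ {X_7} = {X_11}.
  parents(X_10) \ {X_7} = {X_4}.
  X_9 also has parents X_4, X_10, X_11, X_12.
  X_6 also has parents X_2, X_3, X_10, X_14, X_17.
  X_13's other parents are X_4, X_5, X_6.
Taking the union gives {X_2, X_3, X_4, X_5, X_6, X_9, X_10, X_11, X_12, X_13, X_14, X_16, X_17, X_18}.

{X_2, X_3, X_4, X_5, X_6, X_9, X_10, X_11, X_12, X_13, X_14, X_16, X_17, X_18}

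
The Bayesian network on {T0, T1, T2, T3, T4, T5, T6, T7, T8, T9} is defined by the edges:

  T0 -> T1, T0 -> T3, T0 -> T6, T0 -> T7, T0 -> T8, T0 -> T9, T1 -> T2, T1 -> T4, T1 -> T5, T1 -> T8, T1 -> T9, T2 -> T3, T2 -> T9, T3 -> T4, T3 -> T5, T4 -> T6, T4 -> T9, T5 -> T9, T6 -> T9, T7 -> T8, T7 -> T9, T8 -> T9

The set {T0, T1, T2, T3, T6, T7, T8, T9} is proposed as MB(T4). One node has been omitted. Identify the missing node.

T5

By definition, MB(T4) is built from T4's parents, T4's children, and the co-parents of T4.
T4's parents: T1, T3.
T4 has children T6, T9.
Co-parents of T4 (other parents of its children):
  T6's other parent is T0.
  T9's other parents are T0, T1, T2, T5, T6, T7, T8.
MB(T4) = {T0, T1, T2, T3, T5, T6, T7, T8, T9}.
Comparing with the claimed set, T5 is missing.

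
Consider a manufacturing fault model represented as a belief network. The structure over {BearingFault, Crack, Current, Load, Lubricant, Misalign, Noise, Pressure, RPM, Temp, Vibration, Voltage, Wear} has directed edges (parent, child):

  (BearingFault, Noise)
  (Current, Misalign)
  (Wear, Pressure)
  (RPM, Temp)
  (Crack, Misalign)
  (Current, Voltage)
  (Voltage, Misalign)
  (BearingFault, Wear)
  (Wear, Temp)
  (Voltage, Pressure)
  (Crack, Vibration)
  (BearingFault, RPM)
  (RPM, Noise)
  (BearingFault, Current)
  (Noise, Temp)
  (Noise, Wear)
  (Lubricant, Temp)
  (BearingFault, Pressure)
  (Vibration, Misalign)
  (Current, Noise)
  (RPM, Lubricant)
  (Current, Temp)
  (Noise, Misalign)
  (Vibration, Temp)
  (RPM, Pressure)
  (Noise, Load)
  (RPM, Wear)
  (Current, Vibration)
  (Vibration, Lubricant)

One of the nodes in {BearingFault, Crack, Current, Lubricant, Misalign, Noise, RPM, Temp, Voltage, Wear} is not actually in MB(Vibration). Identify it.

BearingFault

Vibration has parents Crack, Current.
Ch(Vibration) = {Lubricant, Misalign, Temp}.
For each child, the remaining parents (spouses of Vibration):
  Misalign: Crack, Current, Noise, Voltage
  Lubricant: RPM
  Temp: Current, Lubricant, Noise, RPM, Wear
MB(Vibration) = {Crack, Current, Lubricant, Misalign, Noise, RPM, Temp, Voltage, Wear}.
BearingFault is neither a parent, child, nor co-parent of Vibration, so it does not belong.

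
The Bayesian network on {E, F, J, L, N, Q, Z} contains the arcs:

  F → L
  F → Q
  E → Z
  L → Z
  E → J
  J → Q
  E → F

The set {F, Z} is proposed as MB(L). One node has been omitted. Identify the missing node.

E

The Markov blanket of a node is its parents, its children, and the other parents of its children.
L's children: Z.
Parents of L: F.
Parents of each child, excluding L:
  parents(Z) \ {L} = {E}.
MB(L) = {E, F, Z}.
Comparing with the claimed set, E is missing.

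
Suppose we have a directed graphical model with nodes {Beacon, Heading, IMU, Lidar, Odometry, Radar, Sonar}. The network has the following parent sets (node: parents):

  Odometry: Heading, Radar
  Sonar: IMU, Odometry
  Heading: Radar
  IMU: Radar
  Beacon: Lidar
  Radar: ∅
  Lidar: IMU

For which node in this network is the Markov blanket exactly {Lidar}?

The target node must have every member of {Lidar} as a parent, child, or co-parent, and no others.
Parents of Beacon: Lidar; children: none; co-parents: none.
These exactly cover the given set, so the node is Beacon.

Beacon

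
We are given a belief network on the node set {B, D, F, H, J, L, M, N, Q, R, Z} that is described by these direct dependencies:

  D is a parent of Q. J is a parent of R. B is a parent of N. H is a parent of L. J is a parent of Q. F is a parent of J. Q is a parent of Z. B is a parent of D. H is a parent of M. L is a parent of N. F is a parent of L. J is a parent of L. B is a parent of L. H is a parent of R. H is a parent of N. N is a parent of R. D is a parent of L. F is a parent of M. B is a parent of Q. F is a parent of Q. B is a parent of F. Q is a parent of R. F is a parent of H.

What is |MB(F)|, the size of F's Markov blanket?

A node's Markov blanket = Pa ∪ Ch ∪ (parents of Ch other than the node itself).
Children of F: H, J, L, M, Q.
Pa(F) = {B}.
Parents of each child, excluding F:
  H: —
  J: —
  L: B, D, H, J
  M: H
  Q: B, D, J
MB(F) = {B, D, H, J, L, M, Q}, which has 7 nodes.

7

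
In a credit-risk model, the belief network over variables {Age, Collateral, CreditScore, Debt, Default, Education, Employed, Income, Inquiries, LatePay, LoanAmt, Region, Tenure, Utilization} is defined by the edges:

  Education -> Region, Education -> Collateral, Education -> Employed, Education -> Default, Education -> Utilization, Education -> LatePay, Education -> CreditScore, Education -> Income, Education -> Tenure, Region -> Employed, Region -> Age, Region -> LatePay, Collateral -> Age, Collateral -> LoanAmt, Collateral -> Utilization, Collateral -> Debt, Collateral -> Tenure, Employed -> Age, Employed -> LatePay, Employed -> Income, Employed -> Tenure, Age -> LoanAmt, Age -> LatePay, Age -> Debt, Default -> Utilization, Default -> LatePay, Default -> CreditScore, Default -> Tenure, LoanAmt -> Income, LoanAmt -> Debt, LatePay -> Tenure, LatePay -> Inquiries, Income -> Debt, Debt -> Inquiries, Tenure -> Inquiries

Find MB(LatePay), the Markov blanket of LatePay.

{Age, Collateral, Debt, Default, Education, Employed, Inquiries, Region, Tenure}

The Markov blanket of a node is its parents, its children, and the other parents of its children.
LatePay's parents: Age, Default, Education, Employed, Region.
LatePay's children: Inquiries, Tenure.
Other parents of LatePay's children:
  Tenure: Collateral, Default, Education, Employed
  Inquiries: Debt, Tenure
Union: {Age, Default, Education, Employed, Region} ∪ {Inquiries, Tenure} ∪ {Collateral, Debt, Default, Education, Employed, Tenure} = {Age, Collateral, Debt, Default, Education, Employed, Inquiries, Region, Tenure}.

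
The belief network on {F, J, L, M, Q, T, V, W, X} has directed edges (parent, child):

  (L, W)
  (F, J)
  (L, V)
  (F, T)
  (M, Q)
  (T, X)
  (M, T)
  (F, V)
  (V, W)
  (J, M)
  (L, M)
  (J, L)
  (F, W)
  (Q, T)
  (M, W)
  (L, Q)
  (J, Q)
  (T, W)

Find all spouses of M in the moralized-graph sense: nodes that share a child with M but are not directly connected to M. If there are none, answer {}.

{F, V}

Children of M: Q, T, W.
  parents(Q) \ {M} = {J, L}.
  parents(T) \ {M} = {F, Q}.
  parents(W) \ {M} = {F, L, T, V}.
Excluding nodes already adjacent to M (J, L, Q, T, W), the co-parent-only contribution is {F, V}.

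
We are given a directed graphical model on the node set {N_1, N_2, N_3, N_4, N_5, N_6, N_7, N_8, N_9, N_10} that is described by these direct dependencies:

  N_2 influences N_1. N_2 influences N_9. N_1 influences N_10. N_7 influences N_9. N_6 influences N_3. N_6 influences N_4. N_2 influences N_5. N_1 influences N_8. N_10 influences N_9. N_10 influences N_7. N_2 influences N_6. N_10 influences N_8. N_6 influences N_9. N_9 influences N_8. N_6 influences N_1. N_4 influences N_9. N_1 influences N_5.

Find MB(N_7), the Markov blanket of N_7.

{N_2, N_4, N_6, N_9, N_10}

N_7 has parent N_10.
Ch(N_7) = {N_9}.
Co-parents of N_7 (other parents of its children):
  parents(N_9) \ {N_7} = {N_2, N_4, N_6, N_10}.
So the Markov blanket of N_7 is {N_2, N_4, N_6, N_9, N_10}.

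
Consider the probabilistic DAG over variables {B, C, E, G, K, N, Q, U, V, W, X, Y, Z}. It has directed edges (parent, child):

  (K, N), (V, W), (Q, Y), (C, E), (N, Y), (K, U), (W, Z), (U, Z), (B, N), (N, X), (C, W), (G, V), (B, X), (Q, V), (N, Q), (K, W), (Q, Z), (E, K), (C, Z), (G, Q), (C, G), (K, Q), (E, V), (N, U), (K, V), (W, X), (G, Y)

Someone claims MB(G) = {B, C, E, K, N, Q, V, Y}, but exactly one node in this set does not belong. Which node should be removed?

B

The Markov blanket of a node is its parents, its children, and the other parents of its children.
G has parent C.
G's children: Q, V, Y.
For each child, the remaining parents (spouses of G):
  Q: K, N
  V: E, K, Q
  Y: N, Q
MB(G) = {C, E, K, N, Q, V, Y}.
B is neither a parent, child, nor co-parent of G, so it does not belong.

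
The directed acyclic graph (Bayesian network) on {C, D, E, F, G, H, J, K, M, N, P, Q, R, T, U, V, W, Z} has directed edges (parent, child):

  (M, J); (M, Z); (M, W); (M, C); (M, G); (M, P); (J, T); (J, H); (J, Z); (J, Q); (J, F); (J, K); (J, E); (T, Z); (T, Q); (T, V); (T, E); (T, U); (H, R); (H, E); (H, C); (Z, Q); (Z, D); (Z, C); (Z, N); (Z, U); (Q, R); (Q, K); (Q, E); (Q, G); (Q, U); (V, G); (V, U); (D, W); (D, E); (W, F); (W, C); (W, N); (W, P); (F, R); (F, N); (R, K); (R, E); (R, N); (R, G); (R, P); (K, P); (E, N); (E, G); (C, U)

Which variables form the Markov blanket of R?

Recall MB(v) = parents ∪ children ∪ spouses, where spouses are the other parents of v's children.
Parents of R: F, H, Q.
Ch(R) = {E, G, K, N, P}.
Parents of each child, excluding R:
  K's other parents are J, Q.
  parents(E) \ {R} = {D, H, J, Q, T}.
  N's other parents are E, F, W, Z.
  G's other parents are E, M, Q, V.
  parents(P) \ {R} = {K, M, W}.
MB(R) = {D, E, F, G, H, J, K, M, N, P, Q, T, V, W, Z}.

{D, E, F, G, H, J, K, M, N, P, Q, T, V, W, Z}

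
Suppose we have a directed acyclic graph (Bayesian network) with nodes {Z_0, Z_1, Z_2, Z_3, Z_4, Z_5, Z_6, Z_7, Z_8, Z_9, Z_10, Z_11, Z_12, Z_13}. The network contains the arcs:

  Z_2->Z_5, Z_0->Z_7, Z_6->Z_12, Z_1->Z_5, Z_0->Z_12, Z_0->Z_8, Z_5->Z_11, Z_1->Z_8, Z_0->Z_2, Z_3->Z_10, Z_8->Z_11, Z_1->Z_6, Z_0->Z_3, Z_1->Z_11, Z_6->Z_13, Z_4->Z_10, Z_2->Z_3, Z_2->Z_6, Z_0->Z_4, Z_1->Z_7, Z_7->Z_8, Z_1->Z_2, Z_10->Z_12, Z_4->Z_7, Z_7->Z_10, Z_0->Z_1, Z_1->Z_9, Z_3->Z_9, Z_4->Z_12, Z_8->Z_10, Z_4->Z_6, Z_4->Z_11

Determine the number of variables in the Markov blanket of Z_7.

By definition, MB(Z_7) is built from Z_7's parents, Z_7's children, and the co-parents of Z_7.
Pa(Z_7) = {Z_0, Z_1, Z_4}.
Children of Z_7: Z_8, Z_10.
Parents of each child, excluding Z_7:
  Z_8: Z_0, Z_1
  Z_10: Z_3, Z_4, Z_8
MB(Z_7) = {Z_0, Z_1, Z_3, Z_4, Z_8, Z_10}, which has 6 nodes.

6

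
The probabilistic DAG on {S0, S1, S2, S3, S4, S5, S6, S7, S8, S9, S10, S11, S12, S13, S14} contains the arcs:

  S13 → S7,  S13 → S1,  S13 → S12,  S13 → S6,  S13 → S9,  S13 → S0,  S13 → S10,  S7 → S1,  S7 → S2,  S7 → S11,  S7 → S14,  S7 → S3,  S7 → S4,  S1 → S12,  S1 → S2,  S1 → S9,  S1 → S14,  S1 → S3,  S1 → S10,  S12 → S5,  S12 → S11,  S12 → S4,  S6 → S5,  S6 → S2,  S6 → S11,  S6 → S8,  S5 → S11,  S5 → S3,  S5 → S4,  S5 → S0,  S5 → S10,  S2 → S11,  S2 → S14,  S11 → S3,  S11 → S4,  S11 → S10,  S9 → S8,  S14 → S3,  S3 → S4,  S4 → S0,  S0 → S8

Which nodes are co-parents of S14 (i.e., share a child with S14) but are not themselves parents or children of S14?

Children of S14: S3.
  S3: S1, S5, S7, S11
Excluding nodes already adjacent to S14 (S1, S2, S3, S7), the co-parent-only contribution is {S5, S11}.

{S5, S11}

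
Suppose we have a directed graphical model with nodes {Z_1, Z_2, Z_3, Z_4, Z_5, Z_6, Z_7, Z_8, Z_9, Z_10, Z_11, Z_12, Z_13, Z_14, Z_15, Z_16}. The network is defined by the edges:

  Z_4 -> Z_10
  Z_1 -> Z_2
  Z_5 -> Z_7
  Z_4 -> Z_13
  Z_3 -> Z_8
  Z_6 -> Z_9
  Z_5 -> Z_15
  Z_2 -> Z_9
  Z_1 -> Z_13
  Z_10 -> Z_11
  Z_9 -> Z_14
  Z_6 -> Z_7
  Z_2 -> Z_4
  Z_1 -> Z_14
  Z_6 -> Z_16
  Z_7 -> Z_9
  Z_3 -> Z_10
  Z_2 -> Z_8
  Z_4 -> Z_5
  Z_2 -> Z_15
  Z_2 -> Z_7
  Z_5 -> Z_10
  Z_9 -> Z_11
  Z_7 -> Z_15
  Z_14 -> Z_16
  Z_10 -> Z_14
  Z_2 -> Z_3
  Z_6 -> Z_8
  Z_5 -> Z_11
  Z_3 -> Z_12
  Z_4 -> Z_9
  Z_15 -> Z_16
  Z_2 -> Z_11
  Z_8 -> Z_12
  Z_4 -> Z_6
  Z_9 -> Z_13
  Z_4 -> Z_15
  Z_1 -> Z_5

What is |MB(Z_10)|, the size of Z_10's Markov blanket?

8

Pa(Z_10) = {Z_3, Z_4, Z_5}.
Ch(Z_10) = {Z_11, Z_14}.
For each child, the remaining parents (spouses of Z_10):
  Z_11 also has parents Z_2, Z_5, Z_9.
  Z_14's other parents are Z_1, Z_9.
MB(Z_10) = {Z_1, Z_2, Z_3, Z_4, Z_5, Z_9, Z_11, Z_14}, which has 8 nodes.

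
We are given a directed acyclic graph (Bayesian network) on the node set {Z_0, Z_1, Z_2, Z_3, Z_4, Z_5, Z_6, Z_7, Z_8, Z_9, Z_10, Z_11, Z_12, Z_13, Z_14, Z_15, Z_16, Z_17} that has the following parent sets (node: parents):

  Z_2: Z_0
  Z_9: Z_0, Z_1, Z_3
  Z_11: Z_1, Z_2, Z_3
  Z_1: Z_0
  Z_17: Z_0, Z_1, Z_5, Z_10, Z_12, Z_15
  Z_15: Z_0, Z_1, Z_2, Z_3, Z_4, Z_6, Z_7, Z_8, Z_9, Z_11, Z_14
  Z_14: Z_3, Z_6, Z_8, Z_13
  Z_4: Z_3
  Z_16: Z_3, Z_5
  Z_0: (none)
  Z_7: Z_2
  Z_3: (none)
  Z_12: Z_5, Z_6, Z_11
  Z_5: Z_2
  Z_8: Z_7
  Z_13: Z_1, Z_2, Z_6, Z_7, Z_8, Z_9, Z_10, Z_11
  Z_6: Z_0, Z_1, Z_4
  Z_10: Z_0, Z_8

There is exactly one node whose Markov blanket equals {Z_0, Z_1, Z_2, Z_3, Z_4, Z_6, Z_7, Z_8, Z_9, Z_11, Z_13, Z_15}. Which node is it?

Z_14

The target node must have every member of {Z_0, Z_1, Z_2, Z_3, Z_4, Z_6, Z_7, Z_8, Z_9, Z_11, Z_13, Z_15} as a parent, child, or co-parent, and no others.
Parents of Z_14: Z_3, Z_6, Z_8, Z_13; children: Z_15; co-parents: Z_0, Z_1, Z_2, Z_3, Z_4, Z_6, Z_7, Z_8, Z_9, Z_11.
These exactly cover the given set, so the node is Z_14.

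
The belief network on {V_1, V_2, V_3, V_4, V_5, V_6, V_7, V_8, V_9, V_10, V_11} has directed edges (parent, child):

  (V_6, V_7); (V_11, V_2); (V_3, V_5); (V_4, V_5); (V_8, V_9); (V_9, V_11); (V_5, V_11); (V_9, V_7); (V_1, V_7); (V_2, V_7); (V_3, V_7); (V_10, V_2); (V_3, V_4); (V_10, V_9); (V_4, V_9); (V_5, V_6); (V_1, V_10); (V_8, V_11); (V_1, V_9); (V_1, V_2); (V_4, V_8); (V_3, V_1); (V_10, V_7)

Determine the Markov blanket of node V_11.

{V_1, V_2, V_5, V_8, V_9, V_10}

The Markov blanket of a node is its parents, its children, and the other parents of its children.
V_11's parents: V_5, V_8, V_9.
V_11's children: V_2.
Co-parents of V_11 (other parents of its children):
  V_2 also has parents V_1, V_10.
MB(V_11) = {V_1, V_2, V_5, V_8, V_9, V_10}.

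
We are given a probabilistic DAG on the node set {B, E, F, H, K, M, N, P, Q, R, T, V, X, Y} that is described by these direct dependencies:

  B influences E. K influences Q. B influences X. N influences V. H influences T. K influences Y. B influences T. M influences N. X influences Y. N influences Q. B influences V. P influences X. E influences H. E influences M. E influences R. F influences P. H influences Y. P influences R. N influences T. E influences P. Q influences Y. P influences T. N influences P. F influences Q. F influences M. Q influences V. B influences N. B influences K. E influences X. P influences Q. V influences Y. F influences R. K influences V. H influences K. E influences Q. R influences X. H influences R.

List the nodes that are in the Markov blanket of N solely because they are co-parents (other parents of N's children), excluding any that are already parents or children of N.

{E, F, H, K}

Children of N: P, Q, T, V.
  P: E, F
  Q: E, F, K, P
  T: B, H, P
  V: B, K, Q
Excluding nodes already adjacent to N (B, M, P, Q, T, V), the co-parent-only contribution is {E, F, H, K}.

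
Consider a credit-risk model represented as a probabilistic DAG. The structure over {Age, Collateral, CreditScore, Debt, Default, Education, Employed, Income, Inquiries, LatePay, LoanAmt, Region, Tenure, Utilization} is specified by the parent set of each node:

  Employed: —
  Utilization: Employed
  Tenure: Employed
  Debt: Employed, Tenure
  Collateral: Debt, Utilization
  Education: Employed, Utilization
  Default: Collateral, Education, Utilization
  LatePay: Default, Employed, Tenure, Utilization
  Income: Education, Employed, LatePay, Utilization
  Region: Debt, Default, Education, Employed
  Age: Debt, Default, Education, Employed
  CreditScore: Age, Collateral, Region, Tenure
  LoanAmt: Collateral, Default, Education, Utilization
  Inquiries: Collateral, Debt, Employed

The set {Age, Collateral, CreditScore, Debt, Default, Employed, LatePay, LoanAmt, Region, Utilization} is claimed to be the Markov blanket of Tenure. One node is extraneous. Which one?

LoanAmt

By definition, MB(Tenure) is built from Tenure's parents, Tenure's children, and the co-parents of Tenure.
Ch(Tenure) = {CreditScore, Debt, LatePay}.
Tenure's parents: Employed.
Other parents of Tenure's children:
  Debt: Employed
  LatePay: Default, Employed, Utilization
  CreditScore: Age, Collateral, Region
MB(Tenure) = {Age, Collateral, CreditScore, Debt, Default, Employed, LatePay, Region, Utilization}.
LoanAmt is neither a parent, child, nor co-parent of Tenure, so it does not belong.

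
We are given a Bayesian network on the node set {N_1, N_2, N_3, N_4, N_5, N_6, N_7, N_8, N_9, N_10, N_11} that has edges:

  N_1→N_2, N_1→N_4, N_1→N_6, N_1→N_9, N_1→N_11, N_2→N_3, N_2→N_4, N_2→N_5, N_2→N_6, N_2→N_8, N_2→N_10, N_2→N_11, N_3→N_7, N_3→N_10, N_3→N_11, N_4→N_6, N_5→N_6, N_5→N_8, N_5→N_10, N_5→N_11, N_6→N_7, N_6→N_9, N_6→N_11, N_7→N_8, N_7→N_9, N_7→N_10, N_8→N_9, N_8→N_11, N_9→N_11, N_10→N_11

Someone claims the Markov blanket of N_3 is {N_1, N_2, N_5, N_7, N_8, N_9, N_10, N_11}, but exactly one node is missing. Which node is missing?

N_6

By definition, MB(N_3) is built from N_3's parents, N_3's children, and the co-parents of N_3.
Ch(N_3) = {N_7, N_10, N_11}.
N_3 has parent N_2.
Co-parents of N_3 (other parents of its children):
  N_7: N_6
  N_10: N_2, N_5, N_7
  N_11: N_1, N_2, N_5, N_6, N_8, N_9, N_10
MB(N_3) = {N_1, N_2, N_5, N_6, N_7, N_8, N_9, N_10, N_11}.
Comparing with the claimed set, N_6 is missing.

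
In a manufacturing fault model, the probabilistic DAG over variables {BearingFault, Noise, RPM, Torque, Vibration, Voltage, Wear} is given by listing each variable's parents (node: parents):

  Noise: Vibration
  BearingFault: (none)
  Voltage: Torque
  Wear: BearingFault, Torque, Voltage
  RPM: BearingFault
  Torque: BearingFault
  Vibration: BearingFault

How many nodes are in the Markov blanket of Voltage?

3

Pa(Voltage) = {Torque}.
Voltage has child Wear.
Parents of each child, excluding Voltage:
  Wear's other parents are BearingFault, Torque.
MB(Voltage) = {BearingFault, Torque, Wear}, which has 3 nodes.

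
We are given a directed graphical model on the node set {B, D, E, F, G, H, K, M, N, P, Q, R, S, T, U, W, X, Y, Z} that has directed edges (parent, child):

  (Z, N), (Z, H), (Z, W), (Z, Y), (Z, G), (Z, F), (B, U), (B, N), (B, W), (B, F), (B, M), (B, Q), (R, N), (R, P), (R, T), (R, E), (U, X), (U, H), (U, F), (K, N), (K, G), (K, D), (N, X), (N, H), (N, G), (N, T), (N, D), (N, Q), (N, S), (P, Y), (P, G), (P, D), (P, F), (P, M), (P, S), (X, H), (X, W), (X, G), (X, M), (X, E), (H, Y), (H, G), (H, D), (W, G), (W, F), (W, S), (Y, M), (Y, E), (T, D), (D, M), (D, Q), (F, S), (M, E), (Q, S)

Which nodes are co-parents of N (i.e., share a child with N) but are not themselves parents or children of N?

{F, P, U, W}

Children of N: D, G, H, Q, S, T, X.
  X's other parent is U.
  parents(H) \ {N} = {U, X, Z}.
  G's other parents are H, K, P, W, X, Z.
  T also has parent R.
  D's other parents are H, K, P, T.
  Q also has parents B, D.
  S also has parents F, P, Q, W.
Excluding nodes already adjacent to N (B, D, G, H, K, Q, R, S, T, X, Z), the co-parent-only contribution is {F, P, U, W}.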